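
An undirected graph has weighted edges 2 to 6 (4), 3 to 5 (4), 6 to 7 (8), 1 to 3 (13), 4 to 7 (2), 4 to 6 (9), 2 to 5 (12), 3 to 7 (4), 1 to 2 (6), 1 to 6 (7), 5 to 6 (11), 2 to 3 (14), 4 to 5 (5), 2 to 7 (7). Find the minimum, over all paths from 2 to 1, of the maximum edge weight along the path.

Some routes from 2 to 1:
2-1: max(6) = 6
2-7-4-6-1: max(7, 2, 9, 7) = 9
2-6-1: max(4, 7) = 7
2-7-6-1: max(7, 8, 7) = 8
2-7-3-5-4-6-1: max(7, 4, 4, 5, 9, 7) = 9
The minimum achievable maximum is 6.

6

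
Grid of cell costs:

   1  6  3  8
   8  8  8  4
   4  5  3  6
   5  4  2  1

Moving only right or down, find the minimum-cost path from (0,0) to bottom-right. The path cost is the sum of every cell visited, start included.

One optimal route is r0c0 → r0c1 → r0c2 → r1c2 → r2c2 → r3c2 → r3c3.
Its cost is 1 + 6 + 3 + 8 + 3 + 2 + 1 = 24.
For comparison, the top-then-right route costs 29.

24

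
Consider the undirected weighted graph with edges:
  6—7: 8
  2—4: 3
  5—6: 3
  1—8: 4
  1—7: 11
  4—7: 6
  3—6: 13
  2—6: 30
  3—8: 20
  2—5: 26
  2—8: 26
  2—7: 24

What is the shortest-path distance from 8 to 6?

Some routes from 8 to 6:
8→3→6: 20 + 13 = 33
8→2→5→6: 26 + 26 + 3 = 55
8→1→7→4→2→6: 4 + 11 + 6 + 3 + 30 = 54
8→1→7→4→2→5→6: 4 + 11 + 6 + 3 + 26 + 3 = 53
8→2→4→7→6: 26 + 3 + 6 + 8 = 43
8→1→7→6: 4 + 11 + 8 = 23
Shortest: 23.

23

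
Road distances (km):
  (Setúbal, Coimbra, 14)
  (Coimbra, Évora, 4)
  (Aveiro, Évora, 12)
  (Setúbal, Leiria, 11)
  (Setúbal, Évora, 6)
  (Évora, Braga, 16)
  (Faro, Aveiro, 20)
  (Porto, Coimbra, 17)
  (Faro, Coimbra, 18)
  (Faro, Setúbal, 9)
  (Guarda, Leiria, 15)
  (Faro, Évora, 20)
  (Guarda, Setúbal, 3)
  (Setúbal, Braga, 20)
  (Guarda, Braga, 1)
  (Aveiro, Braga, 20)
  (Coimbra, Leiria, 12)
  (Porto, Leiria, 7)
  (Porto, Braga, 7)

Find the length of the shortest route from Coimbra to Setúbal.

10

Comparing a few candidate routes:
Coimbra→Évora→Setúbal: 4 + 6 = 10
Coimbra→Setúbal: 14
Coimbra→Leiria→Setúbal: 12 + 11 = 23
The minimum is 10 km.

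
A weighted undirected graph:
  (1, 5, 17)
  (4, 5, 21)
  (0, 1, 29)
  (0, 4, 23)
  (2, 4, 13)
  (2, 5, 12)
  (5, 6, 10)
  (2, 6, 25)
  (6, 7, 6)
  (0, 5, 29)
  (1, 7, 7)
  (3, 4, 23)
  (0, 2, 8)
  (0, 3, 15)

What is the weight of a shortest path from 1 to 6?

13

Checking several routes:
1 → 5 → 6: 17 + 10 = 27
1 → 7 → 6: 7 + 6 = 13
1 → 5 → 2 → 6: 17 + 12 + 25 = 54
Shortest: 13.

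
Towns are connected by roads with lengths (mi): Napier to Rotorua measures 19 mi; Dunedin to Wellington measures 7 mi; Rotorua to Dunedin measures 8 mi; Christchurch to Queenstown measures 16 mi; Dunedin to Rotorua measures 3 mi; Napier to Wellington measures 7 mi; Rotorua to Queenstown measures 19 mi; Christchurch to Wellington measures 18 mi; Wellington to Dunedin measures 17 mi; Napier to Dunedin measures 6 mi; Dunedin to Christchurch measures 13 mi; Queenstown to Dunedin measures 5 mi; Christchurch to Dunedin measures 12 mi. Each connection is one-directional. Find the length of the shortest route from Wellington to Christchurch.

30

Routes from Wellington to Christchurch:
Wellington-Dunedin-Christchurch: 17 + 13 = 30
Best route has total 30 mi.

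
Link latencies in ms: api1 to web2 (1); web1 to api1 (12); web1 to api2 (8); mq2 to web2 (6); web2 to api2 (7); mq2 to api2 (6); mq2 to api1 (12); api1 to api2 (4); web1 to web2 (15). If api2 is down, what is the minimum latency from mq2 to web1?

19

Paths from mq2 to web1 avoiding api2:
mq2 -> web2 -> web1: 6 + 15 = 21
mq2 -> api1 -> web2 -> web1: 12 + 1 + 15 = 28
mq2 -> web2 -> api1 -> web1: 6 + 1 + 12 = 19
mq2 -> api1 -> web1: 12 + 12 = 24
Best route has total 19 ms.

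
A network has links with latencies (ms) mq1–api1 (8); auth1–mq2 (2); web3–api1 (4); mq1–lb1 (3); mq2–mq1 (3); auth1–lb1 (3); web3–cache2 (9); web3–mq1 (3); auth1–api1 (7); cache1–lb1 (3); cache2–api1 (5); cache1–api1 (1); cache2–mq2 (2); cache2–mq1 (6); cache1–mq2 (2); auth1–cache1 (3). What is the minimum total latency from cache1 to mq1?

5

Some routes from cache1 to mq1:
cache1 -> lb1 -> mq1: 3 + 3 = 6
cache1 -> api1 -> web3 -> mq1: 1 + 4 + 3 = 8
cache1 -> mq2 -> mq1: 2 + 3 = 5
cache1 -> auth1 -> mq2 -> mq1: 3 + 2 + 3 = 8
Shortest: 5 ms.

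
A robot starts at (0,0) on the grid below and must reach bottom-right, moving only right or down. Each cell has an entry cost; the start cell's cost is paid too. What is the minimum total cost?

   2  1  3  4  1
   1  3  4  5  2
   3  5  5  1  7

Cheapest: [0,0] -> [0,1] -> [0,2] -> [0,3] -> [0,4] -> [1,4] -> [2,4]
  2 + 1 + 3 + 4 + 1 + 2 + 7 = 20

20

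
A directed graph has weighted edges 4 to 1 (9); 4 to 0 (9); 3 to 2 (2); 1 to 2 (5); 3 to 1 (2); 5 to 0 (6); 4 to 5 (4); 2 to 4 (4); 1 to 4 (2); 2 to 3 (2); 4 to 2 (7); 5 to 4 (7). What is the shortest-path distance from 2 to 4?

Routes from 2 to 4:
2 → 4: 4
2 → 3 → 1 → 4: 2 + 2 + 2 = 6
Shortest: 4.

4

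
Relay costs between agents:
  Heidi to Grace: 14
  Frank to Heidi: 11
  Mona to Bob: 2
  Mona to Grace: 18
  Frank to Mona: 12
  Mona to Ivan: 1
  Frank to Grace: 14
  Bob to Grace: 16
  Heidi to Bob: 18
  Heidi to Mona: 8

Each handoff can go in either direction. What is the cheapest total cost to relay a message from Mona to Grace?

Checking several routes:
Mona -> Grace: 18
Mona -> Heidi -> Grace: 8 + 14 = 22
Mona -> Bob -> Grace: 2 + 16 = 18
Shortest: 18.

18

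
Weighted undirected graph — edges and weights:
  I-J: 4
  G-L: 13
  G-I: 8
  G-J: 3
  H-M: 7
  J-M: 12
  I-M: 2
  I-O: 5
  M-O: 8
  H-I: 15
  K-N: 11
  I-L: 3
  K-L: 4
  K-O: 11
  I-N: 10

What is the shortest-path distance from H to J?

Some routes from H to J:
H→I→J: 15 + 4 = 19
H→M→J: 7 + 12 = 19
H→M→I→J: 7 + 2 + 4 = 13
The minimum is 13.

13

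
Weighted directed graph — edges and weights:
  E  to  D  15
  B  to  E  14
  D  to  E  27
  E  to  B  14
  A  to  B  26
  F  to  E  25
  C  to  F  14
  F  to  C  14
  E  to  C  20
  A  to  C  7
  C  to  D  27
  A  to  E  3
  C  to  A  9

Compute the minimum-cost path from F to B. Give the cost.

Some routes from F to B:
F - E - B: 25 + 14 = 39
F - C - A - E - B: 14 + 9 + 3 + 14 = 40
F - C - A - B: 14 + 9 + 26 = 49
F - E - C - A - B: 25 + 20 + 9 + 26 = 80
The minimum is 39.

39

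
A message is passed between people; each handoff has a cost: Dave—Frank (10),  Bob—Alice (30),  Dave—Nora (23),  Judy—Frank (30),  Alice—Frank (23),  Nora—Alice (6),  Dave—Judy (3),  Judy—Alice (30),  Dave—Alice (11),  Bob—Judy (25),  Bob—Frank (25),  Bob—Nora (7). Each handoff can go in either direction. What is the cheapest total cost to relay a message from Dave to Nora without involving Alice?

Candidate routes:
Dave - Nora: 23
Dave - Judy - Bob - Nora: 3 + 25 + 7 = 35
Dave - Frank - Bob - Nora: 10 + 25 + 7 = 42
Dave - Judy - Frank - Bob - Nora: 3 + 30 + 25 + 7 = 65
Dave - Frank - Judy - Bob - Nora: 10 + 30 + 25 + 7 = 72
Best route has total 23.

23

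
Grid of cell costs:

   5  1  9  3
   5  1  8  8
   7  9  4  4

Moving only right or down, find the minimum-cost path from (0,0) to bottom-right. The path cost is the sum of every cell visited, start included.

23

Cheapest: [0,0] → [0,1] → [1,1] → [1,2] → [2,2] → [2,3]
  5 + 1 + 1 + 8 + 4 + 4 = 23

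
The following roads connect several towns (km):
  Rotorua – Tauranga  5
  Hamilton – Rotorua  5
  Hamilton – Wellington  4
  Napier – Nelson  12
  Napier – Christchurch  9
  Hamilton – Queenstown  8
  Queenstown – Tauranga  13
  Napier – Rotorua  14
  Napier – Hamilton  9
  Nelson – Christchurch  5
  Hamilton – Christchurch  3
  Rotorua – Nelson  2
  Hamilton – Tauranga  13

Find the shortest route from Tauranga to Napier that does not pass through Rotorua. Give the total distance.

22

Checking several routes:
Tauranga→Hamilton→Christchurch→Napier: 13 + 3 + 9 = 25
Tauranga→Hamilton→Napier: 13 + 9 = 22
Tauranga→Queenstown→Hamilton→Napier: 13 + 8 + 9 = 30
Shortest: 22 km.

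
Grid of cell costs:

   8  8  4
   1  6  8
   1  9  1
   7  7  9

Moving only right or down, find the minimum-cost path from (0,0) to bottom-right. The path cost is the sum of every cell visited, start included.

29

Path [0,0] → [1,0] → [2,0] → [2,1] → [2,2] → [3,2]: 8 + 1 + 1 + 9 + 1 + 9 = 29.
(Top row then right column would cost 38.)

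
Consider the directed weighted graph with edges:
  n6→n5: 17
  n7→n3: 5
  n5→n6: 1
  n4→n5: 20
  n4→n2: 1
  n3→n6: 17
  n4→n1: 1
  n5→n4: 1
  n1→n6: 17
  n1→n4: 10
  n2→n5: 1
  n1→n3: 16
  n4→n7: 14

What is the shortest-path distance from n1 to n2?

11

Paths from n1 to n2:
n1 -> n6 -> n5 -> n4 -> n2: 17 + 17 + 1 + 1 = 36
n1 -> n4 -> n2: 10 + 1 = 11
n1 -> n3 -> n6 -> n5 -> n4 -> n2: 16 + 17 + 17 + 1 + 1 = 52
The minimum is 11.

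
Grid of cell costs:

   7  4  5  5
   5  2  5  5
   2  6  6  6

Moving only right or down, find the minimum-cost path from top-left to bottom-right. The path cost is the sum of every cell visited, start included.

Best path: (0,0) → (0,1) → (1,1) → (1,2) → (1,3) → (2,3)
Cost: 7 + 4 + 2 + 5 + 5 + 6 = 29
For comparison, the top-then-right route costs 32.

29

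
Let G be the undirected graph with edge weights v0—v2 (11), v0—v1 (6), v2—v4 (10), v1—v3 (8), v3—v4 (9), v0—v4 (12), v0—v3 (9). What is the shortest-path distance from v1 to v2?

Checking several routes:
v1 -> v0 -> v4 -> v2: 6 + 12 + 10 = 28
v1 -> v3 -> v0 -> v2: 8 + 9 + 11 = 28
v1 -> v0 -> v3 -> v4 -> v2: 6 + 9 + 9 + 10 = 34
v1 -> v0 -> v2: 6 + 11 = 17
v1 -> v3 -> v4 -> v2: 8 + 9 + 10 = 27
Shortest: 17.

17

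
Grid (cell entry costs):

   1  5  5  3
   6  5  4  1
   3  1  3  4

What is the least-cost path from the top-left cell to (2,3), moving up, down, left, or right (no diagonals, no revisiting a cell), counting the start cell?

Take r0c0 r1c0 r2c0 r2c1 r2c2 r2c3 for a total of 1 + 6 + 3 + 1 + 3 + 4 = 18.

18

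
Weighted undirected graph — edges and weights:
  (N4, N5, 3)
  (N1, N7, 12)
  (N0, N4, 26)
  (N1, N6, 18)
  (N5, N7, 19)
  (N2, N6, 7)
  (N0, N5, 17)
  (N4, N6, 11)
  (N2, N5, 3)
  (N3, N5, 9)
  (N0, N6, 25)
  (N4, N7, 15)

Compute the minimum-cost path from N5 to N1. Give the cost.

28

Checking several routes:
N5 - N2 - N6 - N1: 3 + 7 + 18 = 28
N5 - N4 - N6 - N1: 3 + 11 + 18 = 32
N5 - N7 - N1: 19 + 12 = 31
N5 - N4 - N7 - N1: 3 + 15 + 12 = 30
The minimum is 28.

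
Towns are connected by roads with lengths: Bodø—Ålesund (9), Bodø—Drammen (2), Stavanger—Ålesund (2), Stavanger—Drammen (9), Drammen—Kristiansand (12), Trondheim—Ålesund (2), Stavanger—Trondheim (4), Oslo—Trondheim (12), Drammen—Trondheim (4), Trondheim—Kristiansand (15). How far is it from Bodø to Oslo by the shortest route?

A few of the Bodø→Oslo routes:
Bodø→Drammen→Stavanger→Ålesund→Trondheim→Oslo: 2 + 9 + 2 + 2 + 12 = 27
Bodø→Drammen→Trondheim→Oslo: 2 + 4 + 12 = 18
Bodø→Ålesund→Stavanger→Trondheim→Oslo: 9 + 2 + 4 + 12 = 27
Bodø→Ålesund→Trondheim→Oslo: 9 + 2 + 12 = 23
Bodø→Drammen→Stavanger→Trondheim→Oslo: 2 + 9 + 4 + 12 = 27
Shortest: 18.

18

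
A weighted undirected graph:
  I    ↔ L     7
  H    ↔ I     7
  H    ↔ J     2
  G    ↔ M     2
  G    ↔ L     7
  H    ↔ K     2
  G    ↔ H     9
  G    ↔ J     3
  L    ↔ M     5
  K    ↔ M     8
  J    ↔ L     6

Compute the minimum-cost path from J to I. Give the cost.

Checking several routes:
J→G→M→K→H→I: 3 + 2 + 8 + 2 + 7 = 22
J→L→I: 6 + 7 = 13
J→H→I: 2 + 7 = 9
J→G→L→I: 3 + 7 + 7 = 17
J→G→M→L→I: 3 + 2 + 5 + 7 = 17
J→G→H→I: 3 + 9 + 7 = 19
Best route has total 9.

9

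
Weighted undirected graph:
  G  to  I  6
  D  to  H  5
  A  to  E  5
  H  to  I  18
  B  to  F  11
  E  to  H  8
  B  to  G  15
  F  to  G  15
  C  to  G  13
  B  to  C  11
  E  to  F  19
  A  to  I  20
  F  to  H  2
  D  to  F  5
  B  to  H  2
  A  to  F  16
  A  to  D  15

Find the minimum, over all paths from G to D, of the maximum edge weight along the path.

13

Some routes from G to D:
G-C-B-F-H-D: max(13, 11, 11, 2, 5) = 13
G-C-B-F-D: max(13, 11, 11, 5) = 13
G-C-B-H-F-D: max(13, 11, 2, 2, 5) = 13
G-C-B-H-D: max(13, 11, 2, 5) = 13
Smallest bottleneck: 13.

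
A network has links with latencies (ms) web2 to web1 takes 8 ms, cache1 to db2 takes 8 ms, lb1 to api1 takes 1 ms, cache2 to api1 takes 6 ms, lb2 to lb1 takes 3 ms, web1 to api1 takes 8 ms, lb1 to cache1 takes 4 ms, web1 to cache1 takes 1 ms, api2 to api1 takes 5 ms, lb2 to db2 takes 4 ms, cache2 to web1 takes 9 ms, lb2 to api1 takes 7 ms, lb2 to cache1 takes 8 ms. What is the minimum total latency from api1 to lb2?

4

Checking several routes:
api1 - web1 - cache1 - lb2: 8 + 1 + 8 = 17
api1 - web1 - cache1 - lb1 - lb2: 8 + 1 + 4 + 3 = 16
api1 - lb2: 7
api1 - lb1 - lb2: 1 + 3 = 4
api1 - lb1 - cache1 - lb2: 1 + 4 + 8 = 13
Best route has total 4 ms.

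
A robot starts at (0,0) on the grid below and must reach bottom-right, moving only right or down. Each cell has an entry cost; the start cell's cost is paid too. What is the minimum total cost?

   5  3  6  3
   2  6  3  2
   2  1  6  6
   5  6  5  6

Take (0,0)→(1,0)→(2,0)→(2,1)→(2,2)→(3,2)→(3,3) for a total of 5 + 2 + 2 + 1 + 6 + 5 + 6 = 27.
For comparison, the top-then-right route costs 31.

27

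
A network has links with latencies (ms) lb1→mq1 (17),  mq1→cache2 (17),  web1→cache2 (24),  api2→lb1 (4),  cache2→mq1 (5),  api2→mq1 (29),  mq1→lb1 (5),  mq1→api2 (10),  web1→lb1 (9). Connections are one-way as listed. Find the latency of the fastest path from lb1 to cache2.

Paths from lb1 to cache2:
lb1→mq1→cache2: 17 + 17 = 34
The minimum is 34 ms.

34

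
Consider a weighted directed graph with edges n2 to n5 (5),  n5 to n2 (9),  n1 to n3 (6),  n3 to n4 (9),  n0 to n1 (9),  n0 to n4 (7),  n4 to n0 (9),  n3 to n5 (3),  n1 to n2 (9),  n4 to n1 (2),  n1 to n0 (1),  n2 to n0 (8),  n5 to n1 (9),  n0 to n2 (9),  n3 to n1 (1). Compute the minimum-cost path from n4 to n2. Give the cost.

11

Checking several routes:
n4 -> n0 -> n2: 9 + 9 = 18
n4 -> n1 -> n0 -> n2: 2 + 1 + 9 = 12
n4 -> n1 -> n2: 2 + 9 = 11
The minimum is 11.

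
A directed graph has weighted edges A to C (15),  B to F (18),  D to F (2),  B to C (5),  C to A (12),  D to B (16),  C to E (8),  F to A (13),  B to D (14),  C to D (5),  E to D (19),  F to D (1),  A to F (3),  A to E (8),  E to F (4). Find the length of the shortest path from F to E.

21

Candidate routes:
F -> A -> C -> E: 13 + 15 + 8 = 36
F -> D -> B -> C -> E: 1 + 16 + 5 + 8 = 30
F -> D -> B -> C -> A -> E: 1 + 16 + 5 + 12 + 8 = 42
F -> A -> E: 13 + 8 = 21
The minimum is 21.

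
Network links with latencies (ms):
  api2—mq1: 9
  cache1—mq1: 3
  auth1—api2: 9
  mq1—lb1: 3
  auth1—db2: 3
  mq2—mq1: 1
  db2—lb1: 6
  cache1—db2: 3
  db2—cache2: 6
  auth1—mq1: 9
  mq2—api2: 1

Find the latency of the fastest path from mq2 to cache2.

Checking several routes:
mq2 → api2 → mq1 → cache1 → db2 → cache2: 1 + 9 + 3 + 3 + 6 = 22
mq2 → api2 → auth1 → db2 → cache2: 1 + 9 + 3 + 6 = 19
mq2 → mq1 → lb1 → db2 → cache2: 1 + 3 + 6 + 6 = 16
mq2 → mq1 → auth1 → db2 → cache2: 1 + 9 + 3 + 6 = 19
mq2 → mq1 → cache1 → db2 → cache2: 1 + 3 + 3 + 6 = 13
The minimum is 13 ms.

13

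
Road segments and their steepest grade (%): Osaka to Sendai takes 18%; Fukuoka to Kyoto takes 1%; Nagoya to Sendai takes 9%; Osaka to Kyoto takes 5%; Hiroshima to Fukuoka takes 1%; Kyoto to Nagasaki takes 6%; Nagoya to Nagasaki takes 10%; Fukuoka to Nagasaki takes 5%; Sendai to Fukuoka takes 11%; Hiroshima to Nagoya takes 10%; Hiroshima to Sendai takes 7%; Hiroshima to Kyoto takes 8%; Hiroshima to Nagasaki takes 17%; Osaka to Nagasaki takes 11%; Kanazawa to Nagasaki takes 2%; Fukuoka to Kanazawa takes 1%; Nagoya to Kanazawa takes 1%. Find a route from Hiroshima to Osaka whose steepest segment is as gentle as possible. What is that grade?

Some routes from Hiroshima to Osaka:
Hiroshima -> Fukuoka -> Kanazawa -> Nagasaki -> Kyoto -> Osaka: max(1, 1, 2, 6, 5) = 6
Hiroshima -> Fukuoka -> Kyoto -> Osaka: max(1, 1, 5) = 5
Hiroshima -> Sendai -> Nagoya -> Kanazawa -> Nagasaki -> Kyoto -> Osaka: max(7, 9, 1, 2, 6, 5) = 9
Hiroshima -> Kyoto -> Osaka: max(8, 5) = 8
Hiroshima -> Sendai -> Nagoya -> Kanazawa -> Nagasaki -> Fukuoka -> Kyoto -> Osaka: max(7, 9, 1, 2, 5, 1, 5) = 9
Hiroshima -> Fukuoka -> Nagasaki -> Kyoto -> Osaka: max(1, 5, 6, 5) = 6
Best route has worst link 5%.

5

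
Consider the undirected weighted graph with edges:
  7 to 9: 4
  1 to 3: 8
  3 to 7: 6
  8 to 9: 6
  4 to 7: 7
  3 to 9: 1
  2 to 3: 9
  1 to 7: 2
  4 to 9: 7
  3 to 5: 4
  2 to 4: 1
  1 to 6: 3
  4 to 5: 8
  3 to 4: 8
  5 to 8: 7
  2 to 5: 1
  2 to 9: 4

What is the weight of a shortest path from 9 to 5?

5

Some routes from 9 to 5:
9 → 3 → 5: 1 + 4 = 5
9 → 2 → 5: 4 + 1 = 5
9 → 3 → 4 → 2 → 5: 1 + 8 + 1 + 1 = 11
9 → 4 → 2 → 5: 7 + 1 + 1 = 9
Best route has total 5.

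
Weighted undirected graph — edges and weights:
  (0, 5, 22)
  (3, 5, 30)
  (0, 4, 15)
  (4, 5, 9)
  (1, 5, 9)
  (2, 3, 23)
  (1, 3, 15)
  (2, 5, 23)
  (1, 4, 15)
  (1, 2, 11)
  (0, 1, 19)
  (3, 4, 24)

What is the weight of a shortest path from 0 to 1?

Comparing a few candidate routes:
0 -> 1: 19
0 -> 5 -> 4 -> 1: 22 + 9 + 15 = 46
0 -> 5 -> 1: 22 + 9 = 31
0 -> 4 -> 5 -> 1: 15 + 9 + 9 = 33
0 -> 4 -> 1: 15 + 15 = 30
The minimum is 19.

19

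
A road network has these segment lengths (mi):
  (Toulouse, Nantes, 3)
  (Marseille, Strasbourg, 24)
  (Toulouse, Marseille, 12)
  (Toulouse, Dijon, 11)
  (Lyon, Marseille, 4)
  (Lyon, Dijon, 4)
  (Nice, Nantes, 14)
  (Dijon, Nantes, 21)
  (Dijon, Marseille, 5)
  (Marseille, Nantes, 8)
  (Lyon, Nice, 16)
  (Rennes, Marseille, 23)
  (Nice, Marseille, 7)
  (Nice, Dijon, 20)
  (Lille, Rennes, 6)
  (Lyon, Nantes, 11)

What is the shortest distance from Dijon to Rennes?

28

Checking several routes:
Dijon -> Lyon -> Nantes -> Marseille -> Rennes: 4 + 11 + 8 + 23 = 46
Dijon -> Toulouse -> Marseille -> Rennes: 11 + 12 + 23 = 46
Dijon -> Toulouse -> Nantes -> Marseille -> Rennes: 11 + 3 + 8 + 23 = 45
Dijon -> Lyon -> Marseille -> Rennes: 4 + 4 + 23 = 31
Dijon -> Marseille -> Rennes: 5 + 23 = 28
The minimum is 28 mi.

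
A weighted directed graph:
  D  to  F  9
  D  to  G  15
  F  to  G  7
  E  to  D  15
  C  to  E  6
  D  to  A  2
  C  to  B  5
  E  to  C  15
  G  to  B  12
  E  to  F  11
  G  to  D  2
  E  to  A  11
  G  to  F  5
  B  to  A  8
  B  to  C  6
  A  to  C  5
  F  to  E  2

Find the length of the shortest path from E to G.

18

Routes from E to G:
E-D-G: 15 + 15 = 30
E-D-F-G: 15 + 9 + 7 = 31
E-F-G: 11 + 7 = 18
The minimum is 18.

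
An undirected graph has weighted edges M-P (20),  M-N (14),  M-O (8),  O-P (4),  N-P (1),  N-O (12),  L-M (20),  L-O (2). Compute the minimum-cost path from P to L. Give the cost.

Comparing a few candidate routes:
P → O → L: 4 + 2 = 6
P → N → M → O → L: 1 + 14 + 8 + 2 = 25
P → M → O → L: 20 + 8 + 2 = 30
P → N → O → L: 1 + 12 + 2 = 15
Shortest: 6.

6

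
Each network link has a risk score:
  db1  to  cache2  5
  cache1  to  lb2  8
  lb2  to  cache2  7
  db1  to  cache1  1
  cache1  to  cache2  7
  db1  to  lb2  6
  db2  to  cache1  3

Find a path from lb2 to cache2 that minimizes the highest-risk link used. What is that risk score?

Checking several routes:
lb2 -> db1 -> cache2: max(6, 5) = 6
lb2 -> cache2: max(7) = 7
lb2 -> db1 -> cache1 -> cache2: max(6, 1, 7) = 7
Smallest bottleneck: 6.

6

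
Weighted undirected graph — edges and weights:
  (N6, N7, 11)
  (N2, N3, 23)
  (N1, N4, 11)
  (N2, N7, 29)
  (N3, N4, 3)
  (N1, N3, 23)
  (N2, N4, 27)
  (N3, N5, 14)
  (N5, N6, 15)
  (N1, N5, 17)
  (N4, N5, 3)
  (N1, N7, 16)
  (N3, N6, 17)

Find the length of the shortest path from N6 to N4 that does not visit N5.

A few of the N6→N4 routes:
N6→N7→N1→N4: 11 + 16 + 11 = 38
N6→N3→N4: 17 + 3 = 20
N6→N3→N1→N4: 17 + 23 + 11 = 51
Best route has total 20.

20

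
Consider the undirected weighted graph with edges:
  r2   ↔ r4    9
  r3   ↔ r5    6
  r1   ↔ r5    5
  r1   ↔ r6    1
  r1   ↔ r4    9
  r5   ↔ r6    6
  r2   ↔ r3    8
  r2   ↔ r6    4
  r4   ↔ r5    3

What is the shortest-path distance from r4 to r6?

9

Checking several routes:
r4-r1-r6: 9 + 1 = 10
r4-r5-r6: 3 + 6 = 9
r4-r5-r1-r6: 3 + 5 + 1 = 9
The minimum is 9.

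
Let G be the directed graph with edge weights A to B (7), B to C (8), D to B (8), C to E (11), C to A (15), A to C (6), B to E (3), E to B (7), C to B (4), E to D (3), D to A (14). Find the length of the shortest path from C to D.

Routes from C to D:
C-A-B-E-D: 15 + 7 + 3 + 3 = 28
C-B-E-D: 4 + 3 + 3 = 10
C-E-D: 11 + 3 = 14
Best route has total 10.

10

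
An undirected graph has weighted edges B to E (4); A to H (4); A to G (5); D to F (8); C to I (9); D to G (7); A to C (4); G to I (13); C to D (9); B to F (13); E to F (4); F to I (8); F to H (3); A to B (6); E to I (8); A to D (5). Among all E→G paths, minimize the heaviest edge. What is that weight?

A few of the E→G routes:
E→B→A→G: max(4, 6, 5) = 6
E→F→H→A→G: max(4, 3, 4, 5) = 5
E→B→A→D→G: max(4, 6, 5, 7) = 7
Best route has worst link 5.

5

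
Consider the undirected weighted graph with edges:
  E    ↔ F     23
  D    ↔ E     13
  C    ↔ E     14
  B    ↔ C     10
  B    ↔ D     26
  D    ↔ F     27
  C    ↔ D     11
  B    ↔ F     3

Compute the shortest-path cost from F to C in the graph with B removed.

Candidate routes:
F - D - E - C: 27 + 13 + 14 = 54
F - D - C: 27 + 11 = 38
F - E - D - C: 23 + 13 + 11 = 47
F - E - C: 23 + 14 = 37
The minimum is 37.

37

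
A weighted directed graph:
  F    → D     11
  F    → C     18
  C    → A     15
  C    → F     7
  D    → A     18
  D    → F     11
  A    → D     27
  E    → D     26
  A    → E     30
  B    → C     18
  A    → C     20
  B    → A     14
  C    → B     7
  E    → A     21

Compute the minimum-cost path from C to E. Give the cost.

Paths from C to E:
C -> B -> A -> E: 7 + 14 + 30 = 51
C -> F -> D -> A -> E: 7 + 11 + 18 + 30 = 66
C -> A -> E: 15 + 30 = 45
The minimum is 45.

45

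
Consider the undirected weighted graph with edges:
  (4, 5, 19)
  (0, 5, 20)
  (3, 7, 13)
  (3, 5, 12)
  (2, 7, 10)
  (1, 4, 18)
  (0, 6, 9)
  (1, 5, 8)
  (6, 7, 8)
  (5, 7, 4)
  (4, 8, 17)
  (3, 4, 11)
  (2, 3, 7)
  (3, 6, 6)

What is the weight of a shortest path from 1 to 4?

Comparing a few candidate routes:
1 -> 4: 18
1 -> 5 -> 3 -> 4: 8 + 12 + 11 = 31
1 -> 5 -> 4: 8 + 19 = 27
Shortest: 18.

18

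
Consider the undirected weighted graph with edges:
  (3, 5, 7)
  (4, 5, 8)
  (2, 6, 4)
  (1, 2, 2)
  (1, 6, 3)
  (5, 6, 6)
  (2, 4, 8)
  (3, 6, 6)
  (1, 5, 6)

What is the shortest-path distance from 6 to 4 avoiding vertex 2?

14

Candidate routes:
6→5→4: 6 + 8 = 14
6→3→5→4: 6 + 7 + 8 = 21
6→1→5→4: 3 + 6 + 8 = 17
Shortest: 14.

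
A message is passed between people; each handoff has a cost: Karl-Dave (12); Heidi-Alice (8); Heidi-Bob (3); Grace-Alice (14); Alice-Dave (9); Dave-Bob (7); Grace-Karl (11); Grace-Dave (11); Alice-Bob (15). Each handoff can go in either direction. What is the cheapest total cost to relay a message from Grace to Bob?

18

Checking several routes:
Grace → Dave → Bob: 11 + 7 = 18
Grace → Alice → Bob: 14 + 15 = 29
Grace → Alice → Heidi → Bob: 14 + 8 + 3 = 25
Grace → Karl → Dave → Bob: 11 + 12 + 7 = 30
Best route has total 18.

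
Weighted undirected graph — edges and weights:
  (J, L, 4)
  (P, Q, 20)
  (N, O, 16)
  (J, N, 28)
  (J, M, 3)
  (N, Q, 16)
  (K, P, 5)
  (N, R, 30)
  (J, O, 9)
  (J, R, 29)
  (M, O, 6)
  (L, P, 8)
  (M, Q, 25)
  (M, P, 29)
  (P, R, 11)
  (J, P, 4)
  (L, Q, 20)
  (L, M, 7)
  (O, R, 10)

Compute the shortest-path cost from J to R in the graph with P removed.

Checking several routes:
J-O-R: 9 + 10 = 19
J-R: 29
J-L-M-O-R: 4 + 7 + 6 + 10 = 27
J-M-O-R: 3 + 6 + 10 = 19
J-N-O-R: 28 + 16 + 10 = 54
Shortest: 19.

19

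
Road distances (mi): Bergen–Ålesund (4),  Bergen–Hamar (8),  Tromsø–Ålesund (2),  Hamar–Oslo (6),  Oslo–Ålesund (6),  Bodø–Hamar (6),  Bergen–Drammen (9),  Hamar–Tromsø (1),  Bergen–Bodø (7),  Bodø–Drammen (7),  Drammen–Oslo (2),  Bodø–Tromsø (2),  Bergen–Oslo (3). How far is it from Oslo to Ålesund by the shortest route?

Checking several routes:
Oslo - Bergen - Bodø - Tromsø - Ålesund: 3 + 7 + 2 + 2 = 14
Oslo - Ålesund: 6
Oslo - Drammen - Bodø - Tromsø - Ålesund: 2 + 7 + 2 + 2 = 13
Oslo - Bergen - Hamar - Tromsø - Ålesund: 3 + 8 + 1 + 2 = 14
Oslo - Bergen - Ålesund: 3 + 4 = 7
Oslo - Hamar - Tromsø - Ålesund: 6 + 1 + 2 = 9
Best route has total 6 mi.

6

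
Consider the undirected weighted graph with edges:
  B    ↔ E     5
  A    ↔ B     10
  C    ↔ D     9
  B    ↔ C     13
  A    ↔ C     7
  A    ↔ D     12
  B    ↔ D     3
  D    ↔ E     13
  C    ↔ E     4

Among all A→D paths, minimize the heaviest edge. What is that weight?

A few of the A→D routes:
A→C→E→B→D: max(7, 4, 5, 3) = 7
A→C→D: max(7, 9) = 9
A→B→E→C→D: max(10, 5, 4, 9) = 10
A→B→D: max(10, 3) = 10
Smallest bottleneck: 7.

7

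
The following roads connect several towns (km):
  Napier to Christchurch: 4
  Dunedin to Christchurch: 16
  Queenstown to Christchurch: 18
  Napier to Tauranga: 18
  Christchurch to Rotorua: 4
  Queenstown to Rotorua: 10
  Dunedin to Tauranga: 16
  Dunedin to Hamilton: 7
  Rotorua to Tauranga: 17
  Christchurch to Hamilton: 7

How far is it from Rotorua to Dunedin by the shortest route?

Some routes from Rotorua to Dunedin:
Rotorua-Christchurch-Dunedin: 4 + 16 = 20
Rotorua-Tauranga-Dunedin: 17 + 16 = 33
Rotorua-Christchurch-Hamilton-Dunedin: 4 + 7 + 7 = 18
Shortest: 18 km.

18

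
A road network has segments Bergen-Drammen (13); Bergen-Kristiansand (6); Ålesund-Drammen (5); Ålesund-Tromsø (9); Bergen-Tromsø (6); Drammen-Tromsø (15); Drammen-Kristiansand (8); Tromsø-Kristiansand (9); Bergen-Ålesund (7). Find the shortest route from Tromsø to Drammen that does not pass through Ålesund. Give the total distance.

15

A few of the Tromsø→Drammen routes:
Tromsø - Kristiansand - Drammen: 9 + 8 = 17
Tromsø - Drammen: 15
Tromsø - Bergen - Drammen: 6 + 13 = 19
The minimum is 15 mi.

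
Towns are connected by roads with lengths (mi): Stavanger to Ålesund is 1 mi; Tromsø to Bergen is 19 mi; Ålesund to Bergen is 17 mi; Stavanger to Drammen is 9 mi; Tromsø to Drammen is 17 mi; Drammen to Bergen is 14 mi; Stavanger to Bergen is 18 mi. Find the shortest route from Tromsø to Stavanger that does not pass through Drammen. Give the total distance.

Paths from Tromsø to Stavanger avoiding Drammen:
Tromsø -> Bergen -> Ålesund -> Stavanger: 19 + 17 + 1 = 37
Tromsø -> Bergen -> Stavanger: 19 + 18 = 37
Best route has total 37 mi.

37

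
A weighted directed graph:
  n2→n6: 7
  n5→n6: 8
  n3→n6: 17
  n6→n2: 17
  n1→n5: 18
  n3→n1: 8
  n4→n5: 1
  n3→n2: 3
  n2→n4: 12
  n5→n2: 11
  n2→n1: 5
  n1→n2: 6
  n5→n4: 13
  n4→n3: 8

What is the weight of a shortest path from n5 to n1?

Comparing a few candidate routes:
n5-n2-n4-n3-n1: 11 + 12 + 8 + 8 = 39
n5-n6-n2-n4-n3-n1: 8 + 17 + 12 + 8 + 8 = 53
n5-n4-n3-n1: 13 + 8 + 8 = 29
n5-n4-n3-n2-n1: 13 + 8 + 3 + 5 = 29
n5-n2-n1: 11 + 5 = 16
n5-n6-n2-n1: 8 + 17 + 5 = 30
Shortest: 16.

16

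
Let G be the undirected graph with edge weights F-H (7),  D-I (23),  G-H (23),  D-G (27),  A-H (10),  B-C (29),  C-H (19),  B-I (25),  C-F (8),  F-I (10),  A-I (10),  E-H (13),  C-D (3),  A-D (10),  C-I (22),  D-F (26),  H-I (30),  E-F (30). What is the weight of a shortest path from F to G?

Some routes from F to G:
F→H→G: 7 + 23 = 30
F→C→H→G: 8 + 19 + 23 = 50
F→C→D→G: 8 + 3 + 27 = 38
F→I→A→H→G: 10 + 10 + 10 + 23 = 53
The minimum is 30.

30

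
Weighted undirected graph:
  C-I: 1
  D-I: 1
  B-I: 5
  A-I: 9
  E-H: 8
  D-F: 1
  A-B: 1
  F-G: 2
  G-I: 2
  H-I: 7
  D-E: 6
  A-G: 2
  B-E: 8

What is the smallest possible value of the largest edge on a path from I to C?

Routes from I to C:
I → C: max(1) = 1
Smallest bottleneck: 1.

1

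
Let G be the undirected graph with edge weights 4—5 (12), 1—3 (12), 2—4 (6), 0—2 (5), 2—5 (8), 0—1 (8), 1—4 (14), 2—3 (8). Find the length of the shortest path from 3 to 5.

A few of the 3→5 routes:
3→2→5: 8 + 8 = 16
3→1→0→2→5: 12 + 8 + 5 + 8 = 33
3→1→4→5: 12 + 14 + 12 = 38
3→2→4→5: 8 + 6 + 12 = 26
Best route has total 16.

16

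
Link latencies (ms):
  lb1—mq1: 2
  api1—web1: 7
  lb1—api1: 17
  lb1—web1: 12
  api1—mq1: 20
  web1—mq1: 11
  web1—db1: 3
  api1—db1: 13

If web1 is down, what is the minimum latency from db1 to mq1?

32

Routes from db1 to mq1 avoiding web1:
db1 -> api1 -> lb1 -> mq1: 13 + 17 + 2 = 32
db1 -> api1 -> mq1: 13 + 20 = 33
Best route has total 32 ms.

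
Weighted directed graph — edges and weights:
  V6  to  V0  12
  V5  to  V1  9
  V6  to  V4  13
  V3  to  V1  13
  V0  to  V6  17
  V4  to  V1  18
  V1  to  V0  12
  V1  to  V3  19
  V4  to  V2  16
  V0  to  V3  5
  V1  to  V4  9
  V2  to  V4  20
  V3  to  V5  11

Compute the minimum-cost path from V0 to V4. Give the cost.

Candidate routes:
V0 → V3 → V5 → V1 → V4: 5 + 11 + 9 + 9 = 34
V0 → V6 → V4: 17 + 13 = 30
V0 → V3 → V1 → V4: 5 + 13 + 9 = 27
Best route has total 27.

27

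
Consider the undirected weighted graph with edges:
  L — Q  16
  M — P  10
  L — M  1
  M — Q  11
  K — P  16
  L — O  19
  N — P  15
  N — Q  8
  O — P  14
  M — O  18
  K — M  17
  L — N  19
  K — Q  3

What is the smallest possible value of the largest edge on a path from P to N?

Comparing a few candidate routes:
P -> N: max(15) = 15
P -> M -> L -> Q -> N: max(10, 1, 16, 8) = 16
P -> K -> M -> L -> Q -> N: max(16, 17, 1, 16, 8) = 17
P -> M -> K -> Q -> N: max(10, 17, 3, 8) = 17
P -> M -> Q -> N: max(10, 11, 8) = 11
P -> K -> Q -> N: max(16, 3, 8) = 16
Best route has worst link 11.

11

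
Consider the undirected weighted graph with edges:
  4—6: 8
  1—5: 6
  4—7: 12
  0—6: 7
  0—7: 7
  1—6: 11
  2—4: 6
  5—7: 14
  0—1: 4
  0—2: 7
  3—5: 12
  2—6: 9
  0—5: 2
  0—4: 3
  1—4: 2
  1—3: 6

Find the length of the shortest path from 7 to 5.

A few of the 7→5 routes:
7 - 0 - 1 - 5: 7 + 4 + 6 = 17
7 - 5: 14
7 - 0 - 5: 7 + 2 = 9
7 - 4 - 0 - 5: 12 + 3 + 2 = 17
Shortest: 9.

9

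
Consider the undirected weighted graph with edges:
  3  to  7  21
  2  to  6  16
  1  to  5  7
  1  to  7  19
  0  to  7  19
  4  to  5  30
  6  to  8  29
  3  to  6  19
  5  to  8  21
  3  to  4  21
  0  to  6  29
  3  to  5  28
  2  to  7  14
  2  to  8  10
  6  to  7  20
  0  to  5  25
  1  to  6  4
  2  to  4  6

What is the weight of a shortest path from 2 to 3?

27

A few of the 2→3 routes:
2 -> 6 -> 3: 16 + 19 = 35
2 -> 7 -> 6 -> 3: 14 + 20 + 19 = 53
2 -> 4 -> 3: 6 + 21 = 27
2 -> 7 -> 3: 14 + 21 = 35
Best route has total 27.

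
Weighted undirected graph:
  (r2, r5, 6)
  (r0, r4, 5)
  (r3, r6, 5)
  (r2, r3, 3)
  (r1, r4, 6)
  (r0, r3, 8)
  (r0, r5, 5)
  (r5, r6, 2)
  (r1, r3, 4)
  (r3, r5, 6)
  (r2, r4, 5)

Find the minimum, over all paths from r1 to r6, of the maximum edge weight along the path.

Comparing a few candidate routes:
r1 → r4 → r0 → r5 → r6: max(6, 5, 5, 2) = 6
r1 → r3 → r6: max(4, 5) = 5
r1 → r3 → r2 → r4 → r0 → r5 → r6: max(4, 3, 5, 5, 5, 2) = 5
r1 → r4 → r0 → r5 → r3 → r6: max(6, 5, 5, 6, 5) = 6
Smallest bottleneck: 5.

5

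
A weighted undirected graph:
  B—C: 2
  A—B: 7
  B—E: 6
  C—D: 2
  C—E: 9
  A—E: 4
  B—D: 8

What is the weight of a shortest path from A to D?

11

Some routes from A to D:
A → E → B → C → D: 4 + 6 + 2 + 2 = 14
A → B → C → D: 7 + 2 + 2 = 11
A → B → D: 7 + 8 = 15
A → E → C → D: 4 + 9 + 2 = 15
Shortest: 11.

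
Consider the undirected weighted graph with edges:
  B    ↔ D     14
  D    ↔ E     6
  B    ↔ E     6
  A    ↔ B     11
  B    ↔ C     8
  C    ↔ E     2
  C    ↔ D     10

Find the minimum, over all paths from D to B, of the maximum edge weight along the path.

6

Routes from D to B:
D - C - B: max(10, 8) = 10
D - E - C - B: max(6, 2, 8) = 8
D - C - E - B: max(10, 2, 6) = 10
D - E - B: max(6, 6) = 6
D - B: max(14) = 14
The minimum achievable maximum is 6.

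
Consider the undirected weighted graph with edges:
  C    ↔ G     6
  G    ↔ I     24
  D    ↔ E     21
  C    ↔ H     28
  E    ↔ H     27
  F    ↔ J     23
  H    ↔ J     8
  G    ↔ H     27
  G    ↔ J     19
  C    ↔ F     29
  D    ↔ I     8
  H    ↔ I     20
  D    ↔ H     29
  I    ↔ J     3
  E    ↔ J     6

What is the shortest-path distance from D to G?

30

Checking several routes:
D→I→J→H→G: 8 + 3 + 8 + 27 = 46
D→E→J→G: 21 + 6 + 19 = 46
D→I→J→H→C→G: 8 + 3 + 8 + 28 + 6 = 53
D→I→G: 8 + 24 = 32
D→I→J→G: 8 + 3 + 19 = 30
Shortest: 30.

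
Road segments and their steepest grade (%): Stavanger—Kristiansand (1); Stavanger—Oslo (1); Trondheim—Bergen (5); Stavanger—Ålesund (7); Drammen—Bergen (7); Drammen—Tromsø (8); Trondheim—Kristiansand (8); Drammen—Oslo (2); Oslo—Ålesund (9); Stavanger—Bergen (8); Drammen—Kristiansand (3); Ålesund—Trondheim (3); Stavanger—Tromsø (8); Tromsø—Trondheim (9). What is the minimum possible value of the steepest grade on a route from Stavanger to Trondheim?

7

Comparing a few candidate routes:
Stavanger-Kristiansand-Drammen-Bergen-Trondheim: max(1, 3, 7, 5) = 7
Stavanger-Tromsø-Drammen-Kristiansand-Trondheim: max(8, 8, 3, 8) = 8
Stavanger-Oslo-Drammen-Bergen-Trondheim: max(1, 2, 7, 5) = 7
Stavanger-Ålesund-Trondheim: max(7, 3) = 7
Best route has worst link 7%.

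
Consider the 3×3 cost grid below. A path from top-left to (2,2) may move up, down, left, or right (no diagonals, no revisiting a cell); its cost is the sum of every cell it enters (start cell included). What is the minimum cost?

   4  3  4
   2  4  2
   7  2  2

Path (0,0)→(1,0)→(1,1)→(1,2)→(2,2): 4 + 2 + 4 + 2 + 2 = 14.

14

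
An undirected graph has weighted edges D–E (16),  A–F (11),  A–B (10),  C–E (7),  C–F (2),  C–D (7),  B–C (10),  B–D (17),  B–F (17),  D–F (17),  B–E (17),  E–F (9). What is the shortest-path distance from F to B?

12

A few of the F→B routes:
F→A→B: 11 + 10 = 21
F→C→B: 2 + 10 = 12
F→B: 17
The minimum is 12.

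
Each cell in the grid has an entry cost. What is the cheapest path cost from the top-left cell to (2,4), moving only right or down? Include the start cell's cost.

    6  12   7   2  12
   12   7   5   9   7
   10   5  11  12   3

Path [0,0] → [0,1] → [0,2] → [0,3] → [1,3] → [1,4] → [2,4]: 6 + 12 + 7 + 2 + 9 + 7 + 3 = 46.
(Top row then right column would cost 49.)

46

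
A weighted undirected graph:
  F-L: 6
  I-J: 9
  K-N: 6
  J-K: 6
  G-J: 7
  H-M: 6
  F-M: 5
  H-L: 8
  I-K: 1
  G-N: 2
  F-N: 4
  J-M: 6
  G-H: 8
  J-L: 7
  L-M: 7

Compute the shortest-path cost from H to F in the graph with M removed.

Checking several routes:
H-G-J-L-F: 8 + 7 + 7 + 6 = 28
H-L-F: 8 + 6 = 14
H-G-J-K-N-F: 8 + 7 + 6 + 6 + 4 = 31
H-L-J-G-N-F: 8 + 7 + 7 + 2 + 4 = 28
H-G-N-F: 8 + 2 + 4 = 14
Best route has total 14.

14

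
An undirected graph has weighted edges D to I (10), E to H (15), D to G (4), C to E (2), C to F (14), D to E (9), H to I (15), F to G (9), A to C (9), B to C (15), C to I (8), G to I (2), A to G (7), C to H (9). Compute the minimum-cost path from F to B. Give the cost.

Some routes from F to B:
F - G - D - E - C - B: 9 + 4 + 9 + 2 + 15 = 39
F - C - B: 14 + 15 = 29
F - G - I - C - B: 9 + 2 + 8 + 15 = 34
Shortest: 29.

29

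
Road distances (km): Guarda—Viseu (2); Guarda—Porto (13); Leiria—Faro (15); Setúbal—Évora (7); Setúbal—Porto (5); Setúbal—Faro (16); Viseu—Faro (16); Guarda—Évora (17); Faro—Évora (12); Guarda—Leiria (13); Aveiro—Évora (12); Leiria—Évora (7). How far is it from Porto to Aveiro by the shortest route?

Checking several routes:
Porto - Guarda - Évora - Aveiro: 13 + 17 + 12 = 42
Porto - Setúbal - Faro - Évora - Aveiro: 5 + 16 + 12 + 12 = 45
Porto - Setúbal - Évora - Aveiro: 5 + 7 + 12 = 24
Porto - Guarda - Leiria - Évora - Aveiro: 13 + 13 + 7 + 12 = 45
The minimum is 24 km.

24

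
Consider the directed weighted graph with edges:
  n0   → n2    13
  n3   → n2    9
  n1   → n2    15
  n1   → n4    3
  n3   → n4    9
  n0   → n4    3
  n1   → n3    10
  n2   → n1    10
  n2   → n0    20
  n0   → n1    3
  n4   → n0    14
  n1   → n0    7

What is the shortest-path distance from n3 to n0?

Paths from n3 to n0:
n3→n2→n1→n4→n0: 9 + 10 + 3 + 14 = 36
n3→n4→n0: 9 + 14 = 23
n3→n2→n0: 9 + 20 = 29
n3→n2→n1→n0: 9 + 10 + 7 = 26
Best route has total 23.

23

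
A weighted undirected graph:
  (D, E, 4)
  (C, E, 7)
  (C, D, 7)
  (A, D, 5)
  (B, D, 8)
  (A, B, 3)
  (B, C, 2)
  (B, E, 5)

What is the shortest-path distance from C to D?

Checking several routes:
C - D: 7
C - B - A - D: 2 + 3 + 5 = 10
C - B - D: 2 + 8 = 10
Best route has total 7.

7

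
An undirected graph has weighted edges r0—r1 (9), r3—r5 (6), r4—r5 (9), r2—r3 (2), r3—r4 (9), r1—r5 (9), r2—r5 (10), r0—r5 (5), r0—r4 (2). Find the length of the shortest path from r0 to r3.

Comparing a few candidate routes:
r0-r5-r2-r3: 5 + 10 + 2 = 17
r0-r5-r3: 5 + 6 = 11
r0-r4-r3: 2 + 9 = 11
r0-r4-r5-r3: 2 + 9 + 6 = 17
Shortest: 11.

11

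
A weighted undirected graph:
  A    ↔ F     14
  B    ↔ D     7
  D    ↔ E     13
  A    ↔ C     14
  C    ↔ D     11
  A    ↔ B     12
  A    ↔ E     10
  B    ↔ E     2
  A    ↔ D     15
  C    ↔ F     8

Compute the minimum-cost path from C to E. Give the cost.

20

A few of the C→E routes:
C→A→B→E: 14 + 12 + 2 = 28
C→D→B→E: 11 + 7 + 2 = 20
C→D→A→E: 11 + 15 + 10 = 36
C→F→A→E: 8 + 14 + 10 = 32
C→A→E: 14 + 10 = 24
C→D→E: 11 + 13 = 24
Shortest: 20.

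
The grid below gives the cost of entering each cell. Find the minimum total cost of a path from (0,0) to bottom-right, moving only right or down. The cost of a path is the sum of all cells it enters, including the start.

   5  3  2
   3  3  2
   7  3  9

21

Path (0,0) → (0,1) → (0,2) → (1,2) → (2,2): 5 + 3 + 2 + 2 + 9 = 21.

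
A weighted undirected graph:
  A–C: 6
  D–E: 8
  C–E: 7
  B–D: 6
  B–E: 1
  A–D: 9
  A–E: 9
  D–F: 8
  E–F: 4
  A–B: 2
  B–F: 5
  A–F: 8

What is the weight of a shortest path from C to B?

Checking several routes:
C - A - B: 6 + 2 = 8
C - A - E - B: 6 + 9 + 1 = 16
C - E - B: 7 + 1 = 8
C - E - F - B: 7 + 4 + 5 = 16
Shortest: 8.

8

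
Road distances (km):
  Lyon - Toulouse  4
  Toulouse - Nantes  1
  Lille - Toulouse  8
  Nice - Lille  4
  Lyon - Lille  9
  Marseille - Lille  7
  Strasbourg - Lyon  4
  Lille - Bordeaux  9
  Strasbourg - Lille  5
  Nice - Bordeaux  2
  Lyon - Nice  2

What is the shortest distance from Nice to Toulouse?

6

A few of the Nice→Toulouse routes:
Nice→Lille→Lyon→Toulouse: 4 + 9 + 4 = 17
Nice→Lyon→Strasbourg→Lille→Toulouse: 2 + 4 + 5 + 8 = 19
Nice→Lille→Strasbourg→Lyon→Toulouse: 4 + 5 + 4 + 4 = 17
Nice→Lille→Toulouse: 4 + 8 = 12
Nice→Lyon→Toulouse: 2 + 4 = 6
Shortest: 6 km.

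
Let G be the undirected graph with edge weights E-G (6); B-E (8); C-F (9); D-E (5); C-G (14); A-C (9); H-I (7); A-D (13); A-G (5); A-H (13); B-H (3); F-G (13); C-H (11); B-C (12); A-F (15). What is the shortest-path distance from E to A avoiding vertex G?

18

Some routes from E to A avoiding G:
E→B→H→A: 8 + 3 + 13 = 24
E→B→C→A: 8 + 12 + 9 = 29
E→D→A: 5 + 13 = 18
E→B→H→C→A: 8 + 3 + 11 + 9 = 31
Shortest: 18.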